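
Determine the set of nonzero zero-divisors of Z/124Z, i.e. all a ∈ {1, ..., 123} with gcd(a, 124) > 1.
An element a ∈ Z/124Z (with a ≠ 0) is a zero-divisor iff gcd(a, 124) > 1 (because a is a unit precisely when gcd(a, n) = 1, and in Z/nZ every nonzero, non-unit element is a zero-divisor). Scan a = 1, ..., 123 and keep those with gcd(a, 124) > 1:
  gcd(2, 124) = 2, gcd(4, 124) = 4, gcd(6, 124) = 2, gcd(8, 124) = 4, gcd(10, 124) = 2, gcd(12, 124) = 4, gcd(14, 124) = 2, gcd(16, 124) = 4, gcd(18, 124) = 2, gcd(20, 124) = 4, gcd(22, 124) = 2, gcd(24, 124) = 4, gcd(26, 124) = 2, gcd(28, 124) = 4, gcd(30, 124) = 2, gcd(31, 124) = 31, gcd(32, 124) = 4, gcd(34, 124) = 2, gcd(36, 124) = 4, gcd(38, 124) = 2, gcd(40, 124) = 4, gcd(42, 124) = 2, gcd(44, 124) = 4, gcd(46, 124) = 2, gcd(48, 124) = 4, gcd(50, 124) = 2, gcd(52, 124) = 4, gcd(54, 124) = 2, gcd(56, 124) = 4, gcd(58, 124) = 2, gcd(60, 124) = 4, gcd(62, 124) = 62, gcd(64, 124) = 4, gcd(66, 124) = 2, gcd(68, 124) = 4, gcd(70, 124) = 2, gcd(72, 124) = 4, gcd(74, 124) = 2, gcd(76, 124) = 4, gcd(78, 124) = 2, gcd(80, 124) = 4, gcd(82, 124) = 2, gcd(84, 124) = 4, gcd(86, 124) = 2, gcd(88, 124) = 4, gcd(90, 124) = 2, gcd(92, 124) = 4, gcd(93, 124) = 31, gcd(94, 124) = 2, gcd(96, 124) = 4, gcd(98, 124) = 2, gcd(100, 124) = 4, gcd(102, 124) = 2, gcd(104, 124) = 4, gcd(106, 124) = 2, gcd(108, 124) = 4, gcd(110, 124) = 2, gcd(112, 124) = 4, gcd(114, 124) = 2, gcd(116, 124) = 4, gcd(118, 124) = 2, gcd(120, 124) = 4, gcd(122, 124) = 2.
All other a ∈ {1, ..., 123} have gcd(a, 124) = 1 and are units. So the nonzero zero-divisors are exactly the 63 values of a appearing in this scan.

Final answer: nonzero zero-divisors of Z/124Z = {2, 4, 6, 8, 10, 12, 14, 16, 18, 20, 22, 24, 26, 28, 30, 31, 32, 34, 36, 38, 40, 42, 44, 46, 48, 50, 52, 54, 56, 58, 60, 62, 64, 66, 68, 70, 72, 74, 76, 78, 80, 82, 84, 86, 88, 90, 92, 93, 94, 96, 98, 100, 102, 104, 106, 108, 110, 112, 114, 116, 118, 120, 122}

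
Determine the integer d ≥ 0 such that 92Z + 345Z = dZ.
(92, 345) = (23); d = 23

In the PID Z, (a, b) is generated by gcd(a, b). Compute gcd(345, 92) with the extended Euclidean algorithm, tracking rows (r, s, t) with s·345 + t·92 = r:
  row A: (345, 1, 0)   [1·345 + 0·92 = 345]
  row B: (92, 0, 1)   [0·345 + 1·92 = 92]
  345 = 3·92 + 69   → row C = row A − 3·row B = (69, 1, −3)   [check: 1·345 − 3·92 = 69]
  92 = 1·69 + 23   → row D = row B − 1·row C = (23, −1, 4)   [check: −1·345 + 4·92 = 23]
  69 = 3·23 + 0   → remainder 0, stop. gcd = 23 (last nonzero row D).
So gcd(92, 345) = 23, with Bézout identity −1·345 + 4·92 = 23. Containment (⊇): the Bézout identity exhibits 23 as an element of (92, 345), giving (23) ⊆ (92, 345). Containment (⊆): since 23 | 92 and 23 | 345 (92 = 23·4, 345 = 23·15), every Z-linear combination of 92 and 345 is divisible by 23, so (92, 345) ⊆ (23). Therefore (92, 345) = (23), d = 23.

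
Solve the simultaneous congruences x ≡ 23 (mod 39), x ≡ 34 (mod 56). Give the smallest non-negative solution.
x ≡ 1154 (mod 2184); the representative in [0, 2184) is 1154

The moduli 39, 56 are pairwise coprime, so by the CRT there is a unique solution mod 39·56 = 2184.
Solve by successive substitution. Start with x ≡ 23 (mod 39).
  Combine with x ≡ 34 (mod 56): write x = 23 + 39·t and require 23 + 39·t ≡ 34 (mod 56), i.e. 39·t ≡ 34 − 23 ≡ 11 (mod 56). Since 39^(−1) ≡ 23 (mod 56), t ≡ 23·11 ≡ 29 (mod 56). So x ≡ 23 + 39·29 = 1154 (mod 2184).
Unique solution in [0, 2184): x = 1154.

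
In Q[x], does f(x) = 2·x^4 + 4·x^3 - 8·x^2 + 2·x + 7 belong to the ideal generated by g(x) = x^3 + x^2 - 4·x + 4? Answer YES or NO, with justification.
NO

In Q[x] the ideal (g) consists of all multiples of g, so f ∈ (g) iff g | f, i.e. iff the remainder of f on division by g is 0. Divide f by g (g is monic, so eliminate the leading term of the running remainder at each step):
  leading term 2·x^4: subtract (2·x)·g(x) = 2·x^4 + 2·x^3 - 8·x^2 + 8·x, leaving 2·x^3 - 6·x + 7
  leading term 2·x^3: subtract (2)·g(x) = 2·x^3 + 2·x^2 - 8·x + 8, leaving -2·x^2 + 2·x - 1
The remainder r(x) = -2·x^2 + 2·x - 1 ≠ 0 (and deg r < deg g), so g ∤ f, i.e. f ∉ (g).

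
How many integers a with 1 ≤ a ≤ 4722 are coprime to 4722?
The number of a ∈ {1, ..., 4722} with gcd(a, 4722) = 1 is by definition Euler's totient φ(4722). φ is multiplicative, with φ(p^e) = p^e − p^(e−1). Factorise 4722 = 2 · 3 · 787. Then
  φ(4722) = (2 − 1) · (3 − 1) · (787 − 1) = 1 · 2 · 786 = 1572.
So there are 1572 such integers.

Final answer: 1572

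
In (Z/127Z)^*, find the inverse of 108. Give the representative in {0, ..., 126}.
108^(−1) ≡ 20 (mod 127)

Apply the extended Euclidean algorithm to (127, 108), tracking rows (r, s, t) with s·127 + t·108 = r. Each division r_prev = q·r_cur + r_new produces the new row as (previous row) − q·(current row):
  row A: (127, 1, 0)   [1·127 + 0·108 = 127]
  row B: (108, 0, 1)   [0·127 + 1·108 = 108]
  127 = 1·108 + 19   → row C = row A − 1·row B = (19, 1, −1)   [check: 1·127 − 1·108 = 19]
  108 = 5·19 + 13   → row D = row B − 5·row C = (13, −5, 6)   [check: −5·127 + 6·108 = 13]
  19 = 1·13 + 6   → row E = row C − 1·row D = (6, 6, −7)   [check: 6·127 − 7·108 = 6]
  13 = 2·6 + 1   → row F = row D − 2·row E = (1, −17, 20)   [check: −17·127 + 20·108 = 1]
  6 = 6·1 + 0   → remainder 0, stop. gcd = 1 (last nonzero row F).
The gcd is 1, so 108 is invertible mod 127. The last nonzero row gives −17·127 + 20·108 = 1, so t = 20. So 108^(−1) ≡ 20 (mod 127). Verify: 108 · 20 = 2160 ≡ 1 (mod 127). ✓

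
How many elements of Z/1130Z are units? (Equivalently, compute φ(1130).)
An element a ∈ Z/1130Z is a unit iff gcd(a, 1130) = 1, so the number of units is φ(1130). φ is multiplicative, with φ(p^e) = p^e − p^(e−1). Factorise 1130 = 2 · 5 · 113. Then
  φ(1130) = (2 − 1) · (5 − 1) · (113 − 1) = 1 · 4 · 112 = 448.

Final answer: Z/1130Z has φ(1130) = 448 units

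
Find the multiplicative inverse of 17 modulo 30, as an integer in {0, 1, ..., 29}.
Apply the extended Euclidean algorithm to (30, 17), tracking rows (r, s, t) with s·30 + t·17 = r. Each division r_prev = q·r_cur + r_new produces the new row as (previous row) − q·(current row):
  row A: (30, 1, 0)   [1·30 + 0·17 = 30]
  row B: (17, 0, 1)   [0·30 + 1·17 = 17]
  30 = 1·17 + 13   → row C = row A − 1·row B = (13, 1, −1)   [check: 1·30 − 1·17 = 13]
  17 = 1·13 + 4   → row D = row B − 1·row C = (4, −1, 2)   [check: −1·30 + 2·17 = 4]
  13 = 3·4 + 1   → row E = row C − 3·row D = (1, 4, −7)   [check: 4·30 − 7·17 = 1]
  4 = 4·1 + 0   → remainder 0, stop. gcd = 1 (last nonzero row E).
The gcd is 1, so 17 is invertible mod 30. The last nonzero row gives 4·30 − 7·17 = 1, so t = −7. So 17^(−1) ≡ −7 ≡ 23 (mod 30). Verify: 17 · 23 = 391 ≡ 1 (mod 30). ✓

Final answer: 17^(−1) ≡ 23 (mod 30)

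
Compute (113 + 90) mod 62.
Reduce the summands first: 113 ≡ 51, 90 ≡ 28 (mod 62), so 113 + 90 ≡ 51 + 28 (mod 62). 51 + 28 = 79; 79 = 1·62 + 17, so (113 + 90) mod 62 = 17.

Final answer: 17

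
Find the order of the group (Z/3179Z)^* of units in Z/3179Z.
(Z/3179Z)^* consists of the classes a with gcd(a, 3179) = 1, so its order is φ(3179). φ is multiplicative, with φ(p^e) = p^e − p^(e−1). Factorise 3179 = 11 · 17^2. Then
  φ(3179) = (11 − 1) · (17^2 − 17^1) = 10 · 272 = 2720.
Thus |(Z/3179Z)^*| = 2720.

Final answer: |(Z/3179Z)^*| = 2720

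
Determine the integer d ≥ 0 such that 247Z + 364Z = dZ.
(247, 364) = (13); d = 13

In the PID Z, (a, b) is generated by gcd(a, b). Compute gcd(364, 247) with the extended Euclidean algorithm, tracking rows (r, s, t) with s·364 + t·247 = r:
  row A: (364, 1, 0)   [1·364 + 0·247 = 364]
  row B: (247, 0, 1)   [0·364 + 1·247 = 247]
  364 = 1·247 + 117   → row C = row A − 1·row B = (117, 1, −1)   [check: 1·364 − 1·247 = 117]
  247 = 2·117 + 13   → row D = row B − 2·row C = (13, −2, 3)   [check: −2·364 + 3·247 = 13]
  117 = 9·13 + 0   → remainder 0, stop. gcd = 13 (last nonzero row D).
So gcd(247, 364) = 13, with Bézout identity −2·364 + 3·247 = 13. Containment (⊇): the Bézout identity exhibits 13 as an element of (247, 364), giving (13) ⊆ (247, 364). Containment (⊆): since 13 | 247 and 13 | 364 (247 = 13·19, 364 = 13·28), every Z-linear combination of 247 and 364 is divisible by 13, so (247, 364) ⊆ (13). Therefore (247, 364) = (13), d = 13.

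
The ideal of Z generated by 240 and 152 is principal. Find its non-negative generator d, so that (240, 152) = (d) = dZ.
(240, 152) = (8); d = 8

In the PID Z, (a, b) is generated by gcd(a, b). Compute gcd(240, 152) with the extended Euclidean algorithm, tracking rows (r, s, t) with s·240 + t·152 = r:
  row A: (240, 1, 0)   [1·240 + 0·152 = 240]
  row B: (152, 0, 1)   [0·240 + 1·152 = 152]
  240 = 1·152 + 88   → row C = row A − 1·row B = (88, 1, −1)   [check: 1·240 − 1·152 = 88]
  152 = 1·88 + 64   → row D = row B − 1·row C = (64, −1, 2)   [check: −1·240 + 2·152 = 64]
  88 = 1·64 + 24   → row E = row C − 1·row D = (24, 2, −3)   [check: 2·240 − 3·152 = 24]
  64 = 2·24 + 16   → row F = row D − 2·row E = (16, −5, 8)   [check: −5·240 + 8·152 = 16]
  24 = 1·16 + 8   → row G = row E − 1·row F = (8, 7, −11)   [check: 7·240 − 11·152 = 8]
  16 = 2·8 + 0   → remainder 0, stop. gcd = 8 (last nonzero row G).
So gcd(240, 152) = 8, with Bézout identity 7·240 − 11·152 = 8. Containment (⊇): the Bézout identity exhibits 8 as an element of (240, 152), giving (8) ⊆ (240, 152). Containment (⊆): since 8 | 240 and 8 | 152 (240 = 8·30, 152 = 8·19), every Z-linear combination of 240 and 152 is divisible by 8, so (240, 152) ⊆ (8). Therefore (240, 152) = (8), d = 8.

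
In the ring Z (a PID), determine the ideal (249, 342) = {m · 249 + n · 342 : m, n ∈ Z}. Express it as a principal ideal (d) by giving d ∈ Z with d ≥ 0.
In the PID Z, (a, b) is generated by gcd(a, b). Compute gcd(342, 249) with the extended Euclidean algorithm, tracking rows (r, s, t) with s·342 + t·249 = r:
  row A: (342, 1, 0)   [1·342 + 0·249 = 342]
  row B: (249, 0, 1)   [0·342 + 1·249 = 249]
  342 = 1·249 + 93   → row C = row A − 1·row B = (93, 1, −1)   [check: 1·342 − 1·249 = 93]
  249 = 2·93 + 63   → row D = row B − 2·row C = (63, −2, 3)   [check: −2·342 + 3·249 = 63]
  93 = 1·63 + 30   → row E = row C − 1·row D = (30, 3, −4)   [check: 3·342 − 4·249 = 30]
  63 = 2·30 + 3   → row F = row D − 2·row E = (3, −8, 11)   [check: −8·342 + 11·249 = 3]
  30 = 10·3 + 0   → remainder 0, stop. gcd = 3 (last nonzero row F).
So gcd(249, 342) = 3, with Bézout identity −8·342 + 11·249 = 3. Containment (⊇): the Bézout identity exhibits 3 as an element of (249, 342), giving (3) ⊆ (249, 342). Containment (⊆): since 3 | 249 and 3 | 342 (249 = 3·83, 342 = 3·114), every Z-linear combination of 249 and 342 is divisible by 3, so (249, 342) ⊆ (3). Therefore (249, 342) = (3), d = 3.

Final answer: (249, 342) = (3); d = 3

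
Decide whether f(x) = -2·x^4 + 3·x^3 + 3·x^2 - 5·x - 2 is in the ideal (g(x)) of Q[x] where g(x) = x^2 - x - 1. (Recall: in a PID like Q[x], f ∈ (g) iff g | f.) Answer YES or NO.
NO

In Q[x] the ideal (g) consists of all multiples of g, so f ∈ (g) iff g | f, i.e. iff the remainder of f on division by g is 0. Divide f by g (g is monic, so eliminate the leading term of the running remainder at each step):
  leading term -2·x^4: subtract (-2·x^2)·g(x) = -2·x^4 + 2·x^3 + 2·x^2, leaving x^3 + x^2 - 5·x - 2
  leading term x^3: subtract (x)·g(x) = x^3 - x^2 - x, leaving 2·x^2 - 4·x - 2
  leading term 2·x^2: subtract (2)·g(x) = 2·x^2 - 2·x - 2, leaving -2·x
The remainder r(x) = -2·x ≠ 0 (and deg r < deg g), so g ∤ f, i.e. f ∉ (g).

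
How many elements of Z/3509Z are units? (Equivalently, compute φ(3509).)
An element a ∈ Z/3509Z is a unit iff gcd(a, 3509) = 1, so the number of units is φ(3509). φ is multiplicative, with φ(p^e) = p^e − p^(e−1). Factorise 3509 = 11^2 · 29. Then
  φ(3509) = (11^2 − 11^1) · (29 − 1) = 110 · 28 = 3080.

Final answer: Z/3509Z has φ(3509) = 3080 units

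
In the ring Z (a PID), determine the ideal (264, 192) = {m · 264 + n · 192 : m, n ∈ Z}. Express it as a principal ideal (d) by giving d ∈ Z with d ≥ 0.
(264, 192) = (24); d = 24

In the PID Z, (a, b) is generated by gcd(a, b). Compute gcd(264, 192) with the extended Euclidean algorithm, tracking rows (r, s, t) with s·264 + t·192 = r:
  row A: (264, 1, 0)   [1·264 + 0·192 = 264]
  row B: (192, 0, 1)   [0·264 + 1·192 = 192]
  264 = 1·192 + 72   → row C = row A − 1·row B = (72, 1, −1)   [check: 1·264 − 1·192 = 72]
  192 = 2·72 + 48   → row D = row B − 2·row C = (48, −2, 3)   [check: −2·264 + 3·192 = 48]
  72 = 1·48 + 24   → row E = row C − 1·row D = (24, 3, −4)   [check: 3·264 − 4·192 = 24]
  48 = 2·24 + 0   → remainder 0, stop. gcd = 24 (last nonzero row E).
So gcd(264, 192) = 24, with Bézout identity 3·264 − 4·192 = 24. Containment (⊇): the Bézout identity exhibits 24 as an element of (264, 192), giving (24) ⊆ (264, 192). Containment (⊆): since 24 | 264 and 24 | 192 (264 = 24·11, 192 = 24·8), every Z-linear combination of 264 and 192 is divisible by 24, so (264, 192) ⊆ (24). Therefore (264, 192) = (24), d = 24.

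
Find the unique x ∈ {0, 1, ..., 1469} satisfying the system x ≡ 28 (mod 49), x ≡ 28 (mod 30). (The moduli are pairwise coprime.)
x ≡ 28 (mod 1470); the representative in [0, 1470) is 28

The moduli 49, 30 are pairwise coprime, so by the CRT there is a unique solution mod 49·30 = 1470.
Solve by successive substitution. Start with x ≡ 28 (mod 49).
  Combine with x ≡ 28 (mod 30): write x = 28 + 49·t and require 28 + 49·t ≡ 28 (mod 30), i.e. 49·t ≡ 28 − 28 ≡ 0 (mod 30). Since 49^(−1) ≡ 19 (mod 30) (49 ≡ 19 (mod 30)), t ≡ 19·0 ≡ 0 (mod 30). So x ≡ 28 + 49·0 = 28 (mod 1470).
Unique solution in [0, 1470): x = 28.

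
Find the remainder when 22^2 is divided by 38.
Use repeated squaring. Binary(2) = 10. Walk through the bits of the exponent 2 left-to-right: at each bit after the leading one, square the running value, then multiply by 22 if the bit is 1 (always reducing mod 38):
  bit 1 = 1 (leading): start with 22.
  bit 2 = 0: square 22^2 = 484 ≡ 28 (mod 38).
Final value: 22^2 ≡ 28 (mod 38).

Final answer: 28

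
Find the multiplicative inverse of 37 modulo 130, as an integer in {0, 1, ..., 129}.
Apply the extended Euclidean algorithm to (130, 37), tracking rows (r, s, t) with s·130 + t·37 = r. Each division r_prev = q·r_cur + r_new produces the new row as (previous row) − q·(current row):
  row A: (130, 1, 0)   [1·130 + 0·37 = 130]
  row B: (37, 0, 1)   [0·130 + 1·37 = 37]
  130 = 3·37 + 19   → row C = row A − 3·row B = (19, 1, −3)   [check: 1·130 − 3·37 = 19]
  37 = 1·19 + 18   → row D = row B − 1·row C = (18, −1, 4)   [check: −1·130 + 4·37 = 18]
  19 = 1·18 + 1   → row E = row C − 1·row D = (1, 2, −7)   [check: 2·130 − 7·37 = 1]
  18 = 18·1 + 0   → remainder 0, stop. gcd = 1 (last nonzero row E).
The gcd is 1, so 37 is invertible mod 130. The last nonzero row gives 2·130 − 7·37 = 1, so t = −7. So 37^(−1) ≡ −7 ≡ 123 (mod 130). Verify: 37 · 123 = 4551 ≡ 1 (mod 130). ✓

Final answer: 37^(−1) ≡ 123 (mod 130)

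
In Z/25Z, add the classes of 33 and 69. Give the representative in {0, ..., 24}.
2

Reduce the summands first: 33 ≡ 8, 69 ≡ 19 (mod 25), so 33 + 69 ≡ 8 + 19 (mod 25). 8 + 19 = 27; 27 = 1·25 + 2, so (33 + 69) mod 25 = 2.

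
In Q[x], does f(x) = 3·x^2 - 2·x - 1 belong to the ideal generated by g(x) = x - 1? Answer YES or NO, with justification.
In Q[x] the ideal (g) consists of all multiples of g, so f ∈ (g) iff g | f, i.e. iff the remainder of f on division by g is 0. Divide f by g (g is monic, so eliminate the leading term of the running remainder at each step):
  leading term 3·x^2: subtract (3·x)·g(x) = 3·x^2 - 3·x, leaving x - 1
  leading term x: subtract (1)·g(x) = x - 1, leaving 0
The remainder is 0, so f(x) = g(x) · h(x) with h(x) = 3·x + 1. Hence g | f, i.e. f ∈ (g).

Final answer: YES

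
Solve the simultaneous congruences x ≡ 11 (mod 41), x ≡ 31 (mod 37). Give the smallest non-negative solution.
x ≡ 216 (mod 1517); the representative in [0, 1517) is 216

The moduli 41, 37 are pairwise coprime, so by the CRT there is a unique solution mod 41·37 = 1517.
Solve by successive substitution. Start with x ≡ 11 (mod 41).
  Combine with x ≡ 31 (mod 37): write x = 11 + 41·t and require 11 + 41·t ≡ 31 (mod 37), i.e. 41·t ≡ 31 − 11 ≡ 20 (mod 37). Since 41^(−1) ≡ 28 (mod 37) (41 ≡ 4 (mod 37)), t ≡ 28·20 ≡ 5 (mod 37). So x ≡ 11 + 41·5 = 216 (mod 1517).
Unique solution in [0, 1517): x = 216.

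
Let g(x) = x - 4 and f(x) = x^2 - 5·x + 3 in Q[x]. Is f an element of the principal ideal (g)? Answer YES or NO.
NO

In Q[x] the ideal (g) consists of all multiples of g, so f ∈ (g) iff g | f, i.e. iff the remainder of f on division by g is 0. Divide f by g (g is monic, so eliminate the leading term of the running remainder at each step):
  leading term x^2: subtract (x)·g(x) = x^2 - 4·x, leaving 3 - x
  leading term -x: subtract (-1)·g(x) = 4 - x, leaving -1
The remainder r(x) = -1 ≠ 0 (and deg r < deg g), so g ∤ f, i.e. f ∉ (g).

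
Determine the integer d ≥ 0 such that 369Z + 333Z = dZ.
In the PID Z, (a, b) is generated by gcd(a, b). Compute gcd(369, 333) with the extended Euclidean algorithm, tracking rows (r, s, t) with s·369 + t·333 = r:
  row A: (369, 1, 0)   [1·369 + 0·333 = 369]
  row B: (333, 0, 1)   [0·369 + 1·333 = 333]
  369 = 1·333 + 36   → row C = row A − 1·row B = (36, 1, −1)   [check: 1·369 − 1·333 = 36]
  333 = 9·36 + 9   → row D = row B − 9·row C = (9, −9, 10)   [check: −9·369 + 10·333 = 9]
  36 = 4·9 + 0   → remainder 0, stop. gcd = 9 (last nonzero row D).
So gcd(369, 333) = 9, with Bézout identity −9·369 + 10·333 = 9. Containment (⊇): the Bézout identity exhibits 9 as an element of (369, 333), giving (9) ⊆ (369, 333). Containment (⊆): since 9 | 369 and 9 | 333 (369 = 9·41, 333 = 9·37), every Z-linear combination of 369 and 333 is divisible by 9, so (369, 333) ⊆ (9). Therefore (369, 333) = (9), d = 9.

Final answer: (369, 333) = (9); d = 9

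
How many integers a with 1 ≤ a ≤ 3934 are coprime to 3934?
1680

The number of a ∈ {1, ..., 3934} with gcd(a, 3934) = 1 is by definition Euler's totient φ(3934). φ is multiplicative, with φ(p^e) = p^e − p^(e−1). Factorise 3934 = 2 · 7 · 281. Then
  φ(3934) = (2 − 1) · (7 − 1) · (281 − 1) = 1 · 6 · 280 = 1680.
So there are 1680 such integers.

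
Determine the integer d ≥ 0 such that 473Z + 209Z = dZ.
(473, 209) = (11); d = 11

In the PID Z, (a, b) is generated by gcd(a, b). Compute gcd(473, 209) with the extended Euclidean algorithm, tracking rows (r, s, t) with s·473 + t·209 = r:
  row A: (473, 1, 0)   [1·473 + 0·209 = 473]
  row B: (209, 0, 1)   [0·473 + 1·209 = 209]
  473 = 2·209 + 55   → row C = row A − 2·row B = (55, 1, −2)   [check: 1·473 − 2·209 = 55]
  209 = 3·55 + 44   → row D = row B − 3·row C = (44, −3, 7)   [check: −3·473 + 7·209 = 44]
  55 = 1·44 + 11   → row E = row C − 1·row D = (11, 4, −9)   [check: 4·473 − 9·209 = 11]
  44 = 4·11 + 0   → remainder 0, stop. gcd = 11 (last nonzero row E).
So gcd(473, 209) = 11, with Bézout identity 4·473 − 9·209 = 11. Containment (⊇): the Bézout identity exhibits 11 as an element of (473, 209), giving (11) ⊆ (473, 209). Containment (⊆): since 11 | 473 and 11 | 209 (473 = 11·43, 209 = 11·19), every Z-linear combination of 473 and 209 is divisible by 11, so (473, 209) ⊆ (11). Therefore (473, 209) = (11), d = 11.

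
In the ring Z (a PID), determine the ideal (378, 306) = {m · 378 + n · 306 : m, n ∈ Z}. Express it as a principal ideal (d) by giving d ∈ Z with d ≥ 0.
In the PID Z, (a, b) is generated by gcd(a, b). Compute gcd(378, 306) with the extended Euclidean algorithm, tracking rows (r, s, t) with s·378 + t·306 = r:
  row A: (378, 1, 0)   [1·378 + 0·306 = 378]
  row B: (306, 0, 1)   [0·378 + 1·306 = 306]
  378 = 1·306 + 72   → row C = row A − 1·row B = (72, 1, −1)   [check: 1·378 − 1·306 = 72]
  306 = 4·72 + 18   → row D = row B − 4·row C = (18, −4, 5)   [check: −4·378 + 5·306 = 18]
  72 = 4·18 + 0   → remainder 0, stop. gcd = 18 (last nonzero row D).
So gcd(378, 306) = 18, with Bézout identity −4·378 + 5·306 = 18. Containment (⊇): the Bézout identity exhibits 18 as an element of (378, 306), giving (18) ⊆ (378, 306). Containment (⊆): since 18 | 378 and 18 | 306 (378 = 18·21, 306 = 18·17), every Z-linear combination of 378 and 306 is divisible by 18, so (378, 306) ⊆ (18). Therefore (378, 306) = (18), d = 18.

Final answer: (378, 306) = (18); d = 18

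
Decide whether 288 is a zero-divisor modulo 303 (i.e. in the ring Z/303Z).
YES

gcd(288, 303) = 3 > 1, so 288 is not a unit in Z/303Z. In Z/nZ every nonzero non-unit is a zero-divisor: explicitly, take b = 303/gcd = 101 ≠ 0 (mod 303); then 288·101 = 29088 = 96·303, i.e. 288·101 ≡ 0 (mod 303). So 288 is a zero-divisor.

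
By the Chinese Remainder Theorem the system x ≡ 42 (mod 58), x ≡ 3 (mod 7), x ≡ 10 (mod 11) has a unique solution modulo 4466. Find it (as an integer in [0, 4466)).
x ≡ 1550 (mod 4466); the representative in [0, 4466) is 1550

The moduli 58, 7, 11 are pairwise coprime, so by the CRT there is a unique solution mod 58·7·11 = 4466.
Solve by successive substitution. Start with x ≡ 42 (mod 58).
  Combine with x ≡ 3 (mod 7): write x = 42 + 58·t and require 42 + 58·t ≡ 3 (mod 7), i.e. 58·t ≡ 3 − 42 ≡ 3 (mod 7). Since 58^(−1) ≡ 4 (mod 7) (58 ≡ 2 (mod 7)), t ≡ 4·3 ≡ 5 (mod 7). So x ≡ 42 + 58·5 = 332 (mod 406).
  Combine with x ≡ 10 (mod 11): write x = 332 + 406·t and require 332 + 406·t ≡ 10 (mod 11), i.e. 406·t ≡ 10 − 332 ≡ 8 (mod 11). Since 406^(−1) ≡ 10 (mod 11) (406 ≡ 10 (mod 11)), t ≡ 10·8 ≡ 3 (mod 11). So x ≡ 332 + 406·3 = 1550 (mod 4466).
Unique solution in [0, 4466): x = 1550.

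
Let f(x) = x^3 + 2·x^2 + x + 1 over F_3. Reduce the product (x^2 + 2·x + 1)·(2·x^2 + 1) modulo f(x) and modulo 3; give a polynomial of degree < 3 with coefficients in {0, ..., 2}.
Multiply as integer polynomials: a · b = 2·x^4 + 4·x^3 + 3·x^2 + 2·x + 1. Reducing coefficients mod 3: a · b ≡ 2·x^4 + x^3 + 2·x + 1. Now divide by f(x) = x^3 + 2·x^2 + x + 1 in F_3[x], eliminating the leading term at each step:
  leading term 2·x^4: subtract (2·x)·f(x) = 2·x^4 + x^3 + 2·x^2 + 2·x, leaving x^2 + 1 (coefficients mod 3)
The degree is now < 3, so this is the remainder. Hence a · b ≡ x^2 + 1 in F_3[x]/(f).

Final answer: a · b ≡ x^2 + 1 (mod f(x))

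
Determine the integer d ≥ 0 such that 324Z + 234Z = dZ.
(324, 234) = (18); d = 18

In the PID Z, (a, b) is generated by gcd(a, b). Compute gcd(324, 234) with the extended Euclidean algorithm, tracking rows (r, s, t) with s·324 + t·234 = r:
  row A: (324, 1, 0)   [1·324 + 0·234 = 324]
  row B: (234, 0, 1)   [0·324 + 1·234 = 234]
  324 = 1·234 + 90   → row C = row A − 1·row B = (90, 1, −1)   [check: 1·324 − 1·234 = 90]
  234 = 2·90 + 54   → row D = row B − 2·row C = (54, −2, 3)   [check: −2·324 + 3·234 = 54]
  90 = 1·54 + 36   → row E = row C − 1·row D = (36, 3, −4)   [check: 3·324 − 4·234 = 36]
  54 = 1·36 + 18   → row F = row D − 1·row E = (18, −5, 7)   [check: −5·324 + 7·234 = 18]
  36 = 2·18 + 0   → remainder 0, stop. gcd = 18 (last nonzero row F).
So gcd(324, 234) = 18, with Bézout identity −5·324 + 7·234 = 18. Containment (⊇): the Bézout identity exhibits 18 as an element of (324, 234), giving (18) ⊆ (324, 234). Containment (⊆): since 18 | 324 and 18 | 234 (324 = 18·18, 234 = 18·13), every Z-linear combination of 324 and 234 is divisible by 18, so (324, 234) ⊆ (18). Therefore (324, 234) = (18), d = 18.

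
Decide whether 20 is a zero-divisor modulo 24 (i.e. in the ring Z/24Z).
YES

gcd(20, 24) = 4 > 1, so 20 is not a unit in Z/24Z. In Z/nZ every nonzero non-unit is a zero-divisor: explicitly, take b = 24/gcd = 6 ≠ 0 (mod 24); then 20·6 = 120 = 5·24, i.e. 20·6 ≡ 0 (mod 24). So 20 is a zero-divisor.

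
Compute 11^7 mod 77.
11

Use repeated squaring. Binary(7) = 111. Walk through the bits of the exponent 7 left-to-right: at each bit after the leading one, square the running value, then multiply by 11 if the bit is 1 (always reducing mod 77):
  bit 1 = 1 (leading): start with 11.
  bit 2 = 1: square 11^2 = 121 ≡ 44; bit is 1, so multiply 44·11 = 484 ≡ 22 (mod 77).
  bit 3 = 1: square 22^2 = 484 ≡ 22; bit is 1, so multiply 22·11 = 242 ≡ 11 (mod 77).
Final value: 11^7 ≡ 11 (mod 77).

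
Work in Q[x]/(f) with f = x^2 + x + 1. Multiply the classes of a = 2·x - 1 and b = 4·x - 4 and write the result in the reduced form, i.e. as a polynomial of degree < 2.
First multiply in Q[x] without reducing: a · b = 8·x^2 - 12·x + 4. Now divide by f(x) = x^2 + x + 1, eliminating the leading term at each step:
  leading term 8·x^2: subtract (8)·f(x) = 8·x^2 + 8·x + 8, leaving -20·x - 4
The degree is now < 2, so this is the remainder. Hence a · b ≡ -20·x - 4 in Q[x]/(f).

Final answer: a · b ≡ -20·x - 4 (mod f(x))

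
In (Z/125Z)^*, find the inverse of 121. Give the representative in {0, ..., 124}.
121^(−1) ≡ 31 (mod 125)

Apply the extended Euclidean algorithm to (125, 121), tracking rows (r, s, t) with s·125 + t·121 = r. Each division r_prev = q·r_cur + r_new produces the new row as (previous row) − q·(current row):
  row A: (125, 1, 0)   [1·125 + 0·121 = 125]
  row B: (121, 0, 1)   [0·125 + 1·121 = 121]
  125 = 1·121 + 4   → row C = row A − 1·row B = (4, 1, −1)   [check: 1·125 − 1·121 = 4]
  121 = 30·4 + 1   → row D = row B − 30·row C = (1, −30, 31)   [check: −30·125 + 31·121 = 1]
  4 = 4·1 + 0   → remainder 0, stop. gcd = 1 (last nonzero row D).
The gcd is 1, so 121 is invertible mod 125. The last nonzero row gives −30·125 + 31·121 = 1, so t = 31. So 121^(−1) ≡ 31 (mod 125). Verify: 121 · 31 = 3751 ≡ 1 (mod 125). ✓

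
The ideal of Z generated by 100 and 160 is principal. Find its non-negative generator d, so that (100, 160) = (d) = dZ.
In the PID Z, (a, b) is generated by gcd(a, b). Compute gcd(160, 100) with the extended Euclidean algorithm, tracking rows (r, s, t) with s·160 + t·100 = r:
  row A: (160, 1, 0)   [1·160 + 0·100 = 160]
  row B: (100, 0, 1)   [0·160 + 1·100 = 100]
  160 = 1·100 + 60   → row C = row A − 1·row B = (60, 1, −1)   [check: 1·160 − 1·100 = 60]
  100 = 1·60 + 40   → row D = row B − 1·row C = (40, −1, 2)   [check: −1·160 + 2·100 = 40]
  60 = 1·40 + 20   → row E = row C − 1·row D = (20, 2, −3)   [check: 2·160 − 3·100 = 20]
  40 = 2·20 + 0   → remainder 0, stop. gcd = 20 (last nonzero row E).
So gcd(100, 160) = 20, with Bézout identity 2·160 − 3·100 = 20. Containment (⊇): the Bézout identity exhibits 20 as an element of (100, 160), giving (20) ⊆ (100, 160). Containment (⊆): since 20 | 100 and 20 | 160 (100 = 20·5, 160 = 20·8), every Z-linear combination of 100 and 160 is divisible by 20, so (100, 160) ⊆ (20). Therefore (100, 160) = (20), d = 20.

Final answer: (100, 160) = (20); d = 20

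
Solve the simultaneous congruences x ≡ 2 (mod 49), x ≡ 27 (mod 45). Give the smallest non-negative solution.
x ≡ 1962 (mod 2205); the representative in [0, 2205) is 1962

The moduli 49, 45 are pairwise coprime, so by the CRT there is a unique solution mod 49·45 = 2205.
Solve by successive substitution. Start with x ≡ 2 (mod 49).
  Combine with x ≡ 27 (mod 45): write x = 2 + 49·t and require 2 + 49·t ≡ 27 (mod 45), i.e. 49·t ≡ 27 − 2 ≡ 25 (mod 45). Since 49^(−1) ≡ 34 (mod 45) (49 ≡ 4 (mod 45)), t ≡ 34·25 ≡ 40 (mod 45). So x ≡ 2 + 49·40 = 1962 (mod 2205).
Unique solution in [0, 2205): x = 1962.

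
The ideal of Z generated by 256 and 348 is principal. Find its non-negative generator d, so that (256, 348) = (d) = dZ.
In the PID Z, (a, b) is generated by gcd(a, b). Compute gcd(348, 256) with the extended Euclidean algorithm, tracking rows (r, s, t) with s·348 + t·256 = r:
  row A: (348, 1, 0)   [1·348 + 0·256 = 348]
  row B: (256, 0, 1)   [0·348 + 1·256 = 256]
  348 = 1·256 + 92   → row C = row A − 1·row B = (92, 1, −1)   [check: 1·348 − 1·256 = 92]
  256 = 2·92 + 72   → row D = row B − 2·row C = (72, −2, 3)   [check: −2·348 + 3·256 = 72]
  92 = 1·72 + 20   → row E = row C − 1·row D = (20, 3, −4)   [check: 3·348 − 4·256 = 20]
  72 = 3·20 + 12   → row F = row D − 3·row E = (12, −11, 15)   [check: −11·348 + 15·256 = 12]
  20 = 1·12 + 8   → row G = row E − 1·row F = (8, 14, −19)   [check: 14·348 − 19·256 = 8]
  12 = 1·8 + 4   → row H = row F − 1·row G = (4, −25, 34)   [check: −25·348 + 34·256 = 4]
  8 = 2·4 + 0   → remainder 0, stop. gcd = 4 (last nonzero row H).
So gcd(256, 348) = 4, with Bézout identity −25·348 + 34·256 = 4. Containment (⊇): the Bézout identity exhibits 4 as an element of (256, 348), giving (4) ⊆ (256, 348). Containment (⊆): since 4 | 256 and 4 | 348 (256 = 4·64, 348 = 4·87), every Z-linear combination of 256 and 348 is divisible by 4, so (256, 348) ⊆ (4). Therefore (256, 348) = (4), d = 4.

Final answer: (256, 348) = (4); d = 4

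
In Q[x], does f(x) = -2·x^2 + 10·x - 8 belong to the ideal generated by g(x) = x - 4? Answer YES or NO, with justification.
In Q[x] the ideal (g) consists of all multiples of g, so f ∈ (g) iff g | f, i.e. iff the remainder of f on division by g is 0. Divide f by g (g is monic, so eliminate the leading term of the running remainder at each step):
  leading term -2·x^2: subtract (-2·x)·g(x) = -2·x^2 + 8·x, leaving 2·x - 8
  leading term 2·x: subtract (2)·g(x) = 2·x - 8, leaving 0
The remainder is 0, so f(x) = g(x) · h(x) with h(x) = 2 - 2·x. Hence g | f, i.e. f ∈ (g).

Final answer: YES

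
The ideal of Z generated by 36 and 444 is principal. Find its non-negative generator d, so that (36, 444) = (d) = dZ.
(36, 444) = (12); d = 12

In the PID Z, (a, b) is generated by gcd(a, b). Compute gcd(444, 36) with the extended Euclidean algorithm, tracking rows (r, s, t) with s·444 + t·36 = r:
  row A: (444, 1, 0)   [1·444 + 0·36 = 444]
  row B: (36, 0, 1)   [0·444 + 1·36 = 36]
  444 = 12·36 + 12   → row C = row A − 12·row B = (12, 1, −12)   [check: 1·444 − 12·36 = 12]
  36 = 3·12 + 0   → remainder 0, stop. gcd = 12 (last nonzero row C).
So gcd(36, 444) = 12, with Bézout identity 1·444 − 12·36 = 12. Containment (⊇): the Bézout identity exhibits 12 as an element of (36, 444), giving (12) ⊆ (36, 444). Containment (⊆): since 12 | 36 and 12 | 444 (36 = 12·3, 444 = 12·37), every Z-linear combination of 36 and 444 is divisible by 12, so (36, 444) ⊆ (12). Therefore (36, 444) = (12), d = 12.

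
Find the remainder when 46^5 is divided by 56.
16

Use repeated squaring. Binary(5) = 101. Walk through the bits of the exponent 5 left-to-right: at each bit after the leading one, square the running value, then multiply by 46 if the bit is 1 (always reducing mod 56):
  bit 1 = 1 (leading): start with 46.
  bit 2 = 0: square 46^2 = 2116 ≡ 44 (mod 56).
  bit 3 = 1: square 44^2 = 1936 ≡ 32; bit is 1, so multiply 32·46 = 1472 ≡ 16 (mod 56).
Final value: 46^5 ≡ 16 (mod 56).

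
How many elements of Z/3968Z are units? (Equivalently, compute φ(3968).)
An element a ∈ Z/3968Z is a unit iff gcd(a, 3968) = 1, so the number of units is φ(3968). φ is multiplicative, with φ(p^e) = p^e − p^(e−1). Factorise 3968 = 2^7 · 31. Then
  φ(3968) = (2^7 − 2^6) · (31 − 1) = 64 · 30 = 1920.

Final answer: Z/3968Z has φ(3968) = 1920 units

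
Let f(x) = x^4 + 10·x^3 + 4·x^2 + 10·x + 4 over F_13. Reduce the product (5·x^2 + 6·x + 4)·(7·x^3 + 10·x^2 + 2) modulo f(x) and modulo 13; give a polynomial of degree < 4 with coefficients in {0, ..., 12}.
a · b ≡ 6·x^3 + 4·x^2 + 8·x (mod f(x))

Multiply as integer polynomials: a · b = 35·x^5 + 92·x^4 + 88·x^3 + 50·x^2 + 12·x + 8. Reducing coefficients mod 13: a · b ≡ 9·x^5 + x^4 + 10·x^3 + 11·x^2 + 12·x + 8. Now divide by f(x) = x^4 + 10·x^3 + 4·x^2 + 10·x + 4 in F_13[x], eliminating the leading term at each step:
  leading term 9·x^5: subtract (9·x)·f(x) = 9·x^5 + 12·x^4 + 10·x^3 + 12·x^2 + 10·x, leaving 2·x^4 + 12·x^2 + 2·x + 8 (coefficients mod 13)
  leading term 2·x^4: subtract (2)·f(x) = 2·x^4 + 7·x^3 + 8·x^2 + 7·x + 8, leaving 6·x^3 + 4·x^2 + 8·x (coefficients mod 13)
The degree is now < 4, so this is the remainder. Hence a · b ≡ 6·x^3 + 4·x^2 + 8·x in F_13[x]/(f).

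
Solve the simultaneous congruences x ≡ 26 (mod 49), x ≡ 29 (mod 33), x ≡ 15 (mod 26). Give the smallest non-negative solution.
The moduli 49, 33, 26 are pairwise coprime, so by the CRT there is a unique solution mod 49·33·26 = 42042.
Solve by successive substitution. Start with x ≡ 26 (mod 49).
  Combine with x ≡ 29 (mod 33): write x = 26 + 49·t and require 26 + 49·t ≡ 29 (mod 33), i.e. 49·t ≡ 29 − 26 ≡ 3 (mod 33). Since 49^(−1) ≡ 31 (mod 33) (49 ≡ 16 (mod 33)), t ≡ 31·3 ≡ 27 (mod 33). So x ≡ 26 + 49·27 = 1349 (mod 1617).
  Combine with x ≡ 15 (mod 26): write x = 1349 + 1617·t and require 1349 + 1617·t ≡ 15 (mod 26), i.e. 1617·t ≡ 15 − 1349 ≡ 18 (mod 26). Since 1617^(−1) ≡ 21 (mod 26) (1617 ≡ 5 (mod 26)), t ≡ 21·18 ≡ 14 (mod 26). So x ≡ 1349 + 1617·14 = 23987 (mod 42042).
Unique solution in [0, 42042): x = 23987.

Final answer: x ≡ 23987 (mod 42042); the representative in [0, 42042) is 23987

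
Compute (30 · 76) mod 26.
Reduce the factors first: 30 ≡ 4, 76 ≡ 24 (mod 26), so 30 · 76 ≡ 4 · 24 (mod 26). 4 · 24 = 96. Dividing by 26: 96 = 3·26 + 18. So (30 · 76) mod 26 = 18.

Final answer: 18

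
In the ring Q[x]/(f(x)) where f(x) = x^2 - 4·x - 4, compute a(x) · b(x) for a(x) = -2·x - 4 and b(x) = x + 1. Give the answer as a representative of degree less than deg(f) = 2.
First multiply in Q[x] without reducing: a · b = -2·x^2 - 6·x - 4. Now divide by f(x) = x^2 - 4·x - 4, eliminating the leading term at each step:
  leading term -2·x^2: subtract (-2)·f(x) = -2·x^2 + 8·x + 8, leaving -14·x - 12
The degree is now < 2, so this is the remainder. Hence a · b ≡ -14·x - 12 in Q[x]/(f).

Final answer: a · b ≡ -14·x - 12 (mod f(x))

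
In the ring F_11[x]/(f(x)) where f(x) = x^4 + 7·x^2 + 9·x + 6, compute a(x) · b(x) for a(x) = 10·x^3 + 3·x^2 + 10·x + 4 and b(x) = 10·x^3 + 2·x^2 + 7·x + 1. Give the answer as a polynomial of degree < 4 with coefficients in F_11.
a · b ≡ 7·x^3 + 4·x^2 + 10·x + 2 (mod f(x))

Multiply as integer polynomials: a · b = 100·x^6 + 50·x^5 + 176·x^4 + 91·x^3 + 81·x^2 + 38·x + 4. Reducing coefficients mod 11: a · b ≡ x^6 + 6·x^5 + 3·x^3 + 4·x^2 + 5·x + 4. Now divide by f(x) = x^4 + 7·x^2 + 9·x + 6 in F_11[x], eliminating the leading term at each step:
  leading term x^6: subtract (x^2)·f(x) = x^6 + 7·x^4 + 9·x^3 + 6·x^2, leaving 6·x^5 + 4·x^4 + 5·x^3 + 9·x^2 + 5·x + 4 (coefficients mod 11)
  leading term 6·x^5: subtract (6·x)·f(x) = 6·x^5 + 9·x^3 + 10·x^2 + 3·x, leaving 4·x^4 + 7·x^3 + 10·x^2 + 2·x + 4 (coefficients mod 11)
  leading term 4·x^4: subtract (4)·f(x) = 4·x^4 + 6·x^2 + 3·x + 2, leaving 7·x^3 + 4·x^2 + 10·x + 2 (coefficients mod 11)
The degree is now < 4, so this is the remainder. Hence a · b ≡ 7·x^3 + 4·x^2 + 10·x + 2 in F_11[x]/(f).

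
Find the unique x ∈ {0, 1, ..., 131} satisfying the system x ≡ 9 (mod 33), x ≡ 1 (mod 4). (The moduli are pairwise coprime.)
x ≡ 9 (mod 132); the representative in [0, 132) is 9

The moduli 33, 4 are pairwise coprime, so by the CRT there is a unique solution mod 33·4 = 132.
Solve by successive substitution. Start with x ≡ 9 (mod 33).
  Combine with x ≡ 1 (mod 4): write x = 9 + 33·t and require 9 + 33·t ≡ 1 (mod 4), i.e. 33·t ≡ 1 − 9 ≡ 0 (mod 4). Since 33^(−1) ≡ 1 (mod 4) (33 ≡ 1 (mod 4)), t ≡ 1·0 ≡ 0 (mod 4). So x ≡ 9 + 33·0 = 9 (mod 132).
Unique solution in [0, 132): x = 9.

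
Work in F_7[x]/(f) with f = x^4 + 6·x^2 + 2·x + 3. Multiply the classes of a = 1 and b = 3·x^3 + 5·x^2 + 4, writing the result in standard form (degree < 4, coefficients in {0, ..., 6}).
a · b ≡ 3·x^3 + 5·x^2 + 4 (mod f(x))

Multiply as integer polynomials: a · b = 3·x^3 + 5·x^2 + 4. Reducing coefficients mod 7: a · b ≡ 3·x^3 + 5·x^2 + 4. This already has degree < 4, so no reduction by f is needed. Hence a · b ≡ 3·x^3 + 5·x^2 + 4 in F_7[x]/(f).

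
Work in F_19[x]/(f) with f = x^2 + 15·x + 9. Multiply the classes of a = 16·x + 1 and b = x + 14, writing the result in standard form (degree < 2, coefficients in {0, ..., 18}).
a · b ≡ 4·x + 3 (mod f(x))

Multiply as integer polynomials: a · b = 16·x^2 + 225·x + 14. Reducing coefficients mod 19: a · b ≡ 16·x^2 + 16·x + 14. Now divide by f(x) = x^2 + 15·x + 9 in F_19[x], eliminating the leading term at each step:
  leading term 16·x^2: subtract (16)·f(x) = 16·x^2 + 12·x + 11, leaving 4·x + 3 (coefficients mod 19)
The degree is now < 2, so this is the remainder. Hence a · b ≡ 4·x + 3 in F_19[x]/(f).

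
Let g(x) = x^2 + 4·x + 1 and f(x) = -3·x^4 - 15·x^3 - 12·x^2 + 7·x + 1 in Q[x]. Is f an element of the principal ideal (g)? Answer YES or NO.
In Q[x] the ideal (g) consists of all multiples of g, so f ∈ (g) iff g | f, i.e. iff the remainder of f on division by g is 0. Divide f by g (g is monic, so eliminate the leading term of the running remainder at each step):
  leading term -3·x^4: subtract (-3·x^2)·g(x) = -3·x^4 - 12·x^3 - 3·x^2, leaving -3·x^3 - 9·x^2 + 7·x + 1
  leading term -3·x^3: subtract (-3·x)·g(x) = -3·x^3 - 12·x^2 - 3·x, leaving 3·x^2 + 10·x + 1
  leading term 3·x^2: subtract (3)·g(x) = 3·x^2 + 12·x + 3, leaving -2·x - 2
The remainder r(x) = -2·x - 2 ≠ 0 (and deg r < deg g), so g ∤ f, i.e. f ∉ (g).

Final answer: NO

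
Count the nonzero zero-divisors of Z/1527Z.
In Z/1527Z each nonzero element is either a unit (gcd with 1527 is 1) or a zero-divisor (gcd > 1). The number of units is φ(1527): factorise 1527 = 3 · 509, so φ(1527) = (3 − 1) · (509 − 1) = 2 · 508 = 1016. The nonzero elements number 1527 − 1 = 1526. Hence the nonzero zero-divisors number 1526 − 1016 = 510.

Final answer: Z/1527Z has 510 nonzero zero-divisors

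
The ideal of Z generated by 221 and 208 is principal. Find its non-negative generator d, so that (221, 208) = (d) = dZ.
(221, 208) = (13); d = 13

In the PID Z, (a, b) is generated by gcd(a, b). Compute gcd(221, 208) with the extended Euclidean algorithm, tracking rows (r, s, t) with s·221 + t·208 = r:
  row A: (221, 1, 0)   [1·221 + 0·208 = 221]
  row B: (208, 0, 1)   [0·221 + 1·208 = 208]
  221 = 1·208 + 13   → row C = row A − 1·row B = (13, 1, −1)   [check: 1·221 − 1·208 = 13]
  208 = 16·13 + 0   → remainder 0, stop. gcd = 13 (last nonzero row C).
So gcd(221, 208) = 13, with Bézout identity 1·221 − 1·208 = 13. Containment (⊇): the Bézout identity exhibits 13 as an element of (221, 208), giving (13) ⊆ (221, 208). Containment (⊆): since 13 | 221 and 13 | 208 (221 = 13·17, 208 = 13·16), every Z-linear combination of 221 and 208 is divisible by 13, so (221, 208) ⊆ (13). Therefore (221, 208) = (13), d = 13.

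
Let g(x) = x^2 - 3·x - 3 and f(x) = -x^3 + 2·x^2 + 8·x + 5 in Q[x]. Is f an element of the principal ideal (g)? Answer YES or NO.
NO

In Q[x] the ideal (g) consists of all multiples of g, so f ∈ (g) iff g | f, i.e. iff the remainder of f on division by g is 0. Divide f by g (g is monic, so eliminate the leading term of the running remainder at each step):
  leading term -x^3: subtract (-x)·g(x) = -x^3 + 3·x^2 + 3·x, leaving -x^2 + 5·x + 5
  leading term -x^2: subtract (-1)·g(x) = -x^2 + 3·x + 3, leaving 2·x + 2
The remainder r(x) = 2·x + 2 ≠ 0 (and deg r < deg g), so g ∤ f, i.e. f ∉ (g).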